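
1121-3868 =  - 2747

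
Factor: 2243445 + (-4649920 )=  - 2406475 = - 5^2*96259^1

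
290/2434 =145/1217 = 0.12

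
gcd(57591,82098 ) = 9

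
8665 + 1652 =10317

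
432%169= 94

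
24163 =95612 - 71449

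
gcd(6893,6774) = 1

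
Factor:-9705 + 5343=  - 2^1*3^1 * 727^1 = -4362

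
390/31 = 12+18/31 = 12.58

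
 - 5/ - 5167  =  5/5167 = 0.00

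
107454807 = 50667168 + 56787639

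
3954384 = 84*47076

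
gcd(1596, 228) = 228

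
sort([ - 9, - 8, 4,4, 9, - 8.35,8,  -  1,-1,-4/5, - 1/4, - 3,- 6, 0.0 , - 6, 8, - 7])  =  [ - 9,-8.35,-8, - 7, - 6,-6,-3, - 1,-1,-4/5,-1/4, 0.0, 4, 4,8, 8, 9]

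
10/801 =10/801=0.01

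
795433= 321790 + 473643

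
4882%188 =182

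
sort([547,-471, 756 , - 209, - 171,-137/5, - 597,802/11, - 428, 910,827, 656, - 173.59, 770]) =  [ - 597 , - 471, - 428, - 209,-173.59, - 171, - 137/5,802/11, 547, 656 , 756,770,827, 910 ] 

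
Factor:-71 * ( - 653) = 46363= 71^1*653^1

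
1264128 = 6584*192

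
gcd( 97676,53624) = 4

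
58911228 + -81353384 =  - 22442156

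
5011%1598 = 217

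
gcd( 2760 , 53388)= 12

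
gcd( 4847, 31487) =37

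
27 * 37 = 999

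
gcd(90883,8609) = 1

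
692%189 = 125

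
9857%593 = 369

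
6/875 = 6/875  =  0.01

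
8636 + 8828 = 17464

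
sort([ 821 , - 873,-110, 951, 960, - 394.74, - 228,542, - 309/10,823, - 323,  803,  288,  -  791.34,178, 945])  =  [-873, - 791.34, - 394.74, - 323, - 228, - 110, - 309/10, 178, 288,542, 803,  821,823 , 945, 951,  960]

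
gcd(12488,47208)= 56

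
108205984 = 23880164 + 84325820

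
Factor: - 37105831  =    -  7^1*23^1*230471^1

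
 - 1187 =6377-7564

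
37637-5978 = 31659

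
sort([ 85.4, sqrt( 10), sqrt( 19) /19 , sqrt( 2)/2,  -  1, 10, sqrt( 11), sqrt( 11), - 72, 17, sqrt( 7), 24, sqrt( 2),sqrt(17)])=[ - 72 , - 1, sqrt( 19 ) /19 , sqrt( 2)/2,sqrt( 2 ),sqrt(7 ),sqrt( 10 ), sqrt(11),sqrt( 11 ), sqrt ( 17),10,17, 24, 85.4]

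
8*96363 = 770904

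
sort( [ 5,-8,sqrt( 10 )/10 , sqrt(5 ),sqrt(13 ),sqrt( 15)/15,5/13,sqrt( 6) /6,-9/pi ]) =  [-8, - 9/pi,sqrt( 15 )/15,sqrt( 10 )/10, 5/13, sqrt( 6 ) /6,sqrt(5 ) , sqrt( 13), 5 ] 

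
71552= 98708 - 27156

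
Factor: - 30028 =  - 2^2*7507^1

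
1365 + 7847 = 9212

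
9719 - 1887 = 7832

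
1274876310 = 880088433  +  394787877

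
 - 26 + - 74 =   -  100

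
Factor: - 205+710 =505 = 5^1*101^1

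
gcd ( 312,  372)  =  12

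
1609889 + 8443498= 10053387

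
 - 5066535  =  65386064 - 70452599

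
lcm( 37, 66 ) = 2442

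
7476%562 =170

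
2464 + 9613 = 12077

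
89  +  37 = 126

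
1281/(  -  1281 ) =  - 1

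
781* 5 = 3905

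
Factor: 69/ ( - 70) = -2^( - 1)*3^1*5^( - 1) * 7^( - 1) * 23^1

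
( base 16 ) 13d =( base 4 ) 10331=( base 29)ar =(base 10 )317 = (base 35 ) 92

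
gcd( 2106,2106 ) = 2106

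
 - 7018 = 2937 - 9955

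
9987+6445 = 16432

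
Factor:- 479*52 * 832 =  - 2^8*13^2 * 479^1 = - 20723456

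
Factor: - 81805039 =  - 37^1*2210947^1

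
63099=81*779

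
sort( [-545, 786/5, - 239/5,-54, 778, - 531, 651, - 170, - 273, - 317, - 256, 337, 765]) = [ - 545, - 531,-317,- 273, - 256,-170 , - 54,  -  239/5,  786/5, 337,  651, 765 , 778 ] 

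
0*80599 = 0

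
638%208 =14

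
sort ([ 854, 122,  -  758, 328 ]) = [ - 758, 122 , 328,854 ] 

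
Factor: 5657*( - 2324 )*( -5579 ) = 2^2 * 7^2*83^1 * 797^1 *5657^1 = 73346376572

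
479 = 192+287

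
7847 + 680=8527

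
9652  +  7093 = 16745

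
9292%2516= 1744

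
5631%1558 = 957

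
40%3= 1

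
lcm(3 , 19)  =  57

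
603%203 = 197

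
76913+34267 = 111180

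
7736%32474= 7736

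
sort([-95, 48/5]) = [ - 95, 48/5]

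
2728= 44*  62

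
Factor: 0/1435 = 0 = 0^1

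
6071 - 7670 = -1599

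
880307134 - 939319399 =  -59012265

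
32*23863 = 763616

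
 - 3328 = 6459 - 9787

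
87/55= 1 + 32/55 = 1.58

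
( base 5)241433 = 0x2321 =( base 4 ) 2030201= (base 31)9B3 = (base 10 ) 8993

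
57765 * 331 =19120215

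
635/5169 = 635/5169  =  0.12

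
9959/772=12 + 695/772 = 12.90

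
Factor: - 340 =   -  2^2*5^1*17^1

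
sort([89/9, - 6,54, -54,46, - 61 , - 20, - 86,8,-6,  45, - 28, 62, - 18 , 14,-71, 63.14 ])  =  [-86,-71 ,-61,-54,-28,-20,-18, - 6 , - 6, 8, 89/9,14, 45,46,54,62,63.14]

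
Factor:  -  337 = - 337^1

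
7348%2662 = 2024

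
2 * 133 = 266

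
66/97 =66/97 = 0.68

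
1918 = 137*14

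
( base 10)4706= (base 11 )3599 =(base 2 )1001001100010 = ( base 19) D0D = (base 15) 15db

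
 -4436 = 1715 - 6151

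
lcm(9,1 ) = 9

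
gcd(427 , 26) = 1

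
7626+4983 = 12609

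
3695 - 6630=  - 2935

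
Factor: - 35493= - 3^1 * 11831^1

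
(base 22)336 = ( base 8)2764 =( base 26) 26G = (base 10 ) 1524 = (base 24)2fc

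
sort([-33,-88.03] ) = [ - 88.03, - 33 ] 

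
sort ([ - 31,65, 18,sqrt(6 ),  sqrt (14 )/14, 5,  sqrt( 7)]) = [ - 31,sqrt( 14 )/14,sqrt(6), sqrt(7),5,18, 65]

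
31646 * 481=15221726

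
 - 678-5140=-5818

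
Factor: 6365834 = 2^1*3182917^1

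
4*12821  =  51284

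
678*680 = 461040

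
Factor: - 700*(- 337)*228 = 53785200 = 2^4*3^1*5^2*7^1*19^1*337^1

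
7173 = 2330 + 4843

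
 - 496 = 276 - 772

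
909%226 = 5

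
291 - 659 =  - 368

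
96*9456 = 907776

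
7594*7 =53158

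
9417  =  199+9218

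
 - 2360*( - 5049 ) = 11915640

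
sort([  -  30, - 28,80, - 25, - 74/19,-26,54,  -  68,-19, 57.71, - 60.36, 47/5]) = [ - 68, - 60.36, - 30, - 28, - 26, -25, - 19, - 74/19 , 47/5, 54, 57.71,80 ]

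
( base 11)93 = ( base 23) 4A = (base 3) 10210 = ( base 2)1100110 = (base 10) 102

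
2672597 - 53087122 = -50414525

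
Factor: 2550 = 2^1*3^1*5^2*17^1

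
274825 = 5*54965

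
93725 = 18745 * 5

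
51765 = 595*87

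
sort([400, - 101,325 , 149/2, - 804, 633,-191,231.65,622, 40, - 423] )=[  -  804, - 423, - 191, - 101,40 , 149/2,231.65,325,400,622,  633] 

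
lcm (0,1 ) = 0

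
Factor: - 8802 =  - 2^1*3^3*163^1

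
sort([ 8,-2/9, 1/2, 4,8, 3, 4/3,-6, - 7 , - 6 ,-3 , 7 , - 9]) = [-9,-7, - 6,-6,-3,  -  2/9, 1/2,4/3,  3, 4, 7, 8, 8]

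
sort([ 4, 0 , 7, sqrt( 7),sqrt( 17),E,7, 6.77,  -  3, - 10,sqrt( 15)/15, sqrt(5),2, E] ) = [ - 10,-3,0,sqrt( 15) /15,2,sqrt( 5) , sqrt( 7) , E,E, 4,sqrt ( 17 ),6.77,7,  7] 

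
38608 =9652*4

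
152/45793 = 152/45793 = 0.00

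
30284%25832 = 4452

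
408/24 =17 = 17.00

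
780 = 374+406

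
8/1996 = 2/499 = 0.00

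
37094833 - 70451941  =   - 33357108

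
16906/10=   1690 + 3/5= 1690.60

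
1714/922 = 1  +  396/461  =  1.86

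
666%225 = 216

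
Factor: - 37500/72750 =-2^1*5^2*97^( - 1 ) =- 50/97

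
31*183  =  5673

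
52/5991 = 52/5991 = 0.01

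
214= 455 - 241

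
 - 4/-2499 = 4/2499 = 0.00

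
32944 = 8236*4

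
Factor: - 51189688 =-2^3*11^1*581701^1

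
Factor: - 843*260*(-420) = 2^4*3^2*5^2*7^1*13^1 * 281^1 = 92055600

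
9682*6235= 60367270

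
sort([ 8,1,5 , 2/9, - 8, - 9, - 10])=[ - 10, - 9 , - 8,2/9, 1, 5,8 ] 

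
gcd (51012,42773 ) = 1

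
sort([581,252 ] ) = [252,  581] 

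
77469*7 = 542283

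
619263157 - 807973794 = -188710637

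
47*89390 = 4201330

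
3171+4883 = 8054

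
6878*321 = 2207838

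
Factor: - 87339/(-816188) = 2^ (-2)*3^1*7^1*4159^1  *  204047^(-1)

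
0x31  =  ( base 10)49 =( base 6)121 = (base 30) 1J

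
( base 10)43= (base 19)25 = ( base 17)29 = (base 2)101011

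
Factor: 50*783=39150 = 2^1*3^3*5^2 * 29^1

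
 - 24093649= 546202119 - 570295768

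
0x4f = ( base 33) 2d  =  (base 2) 1001111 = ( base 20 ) 3j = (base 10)79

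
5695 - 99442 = - 93747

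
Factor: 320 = 2^6*5^1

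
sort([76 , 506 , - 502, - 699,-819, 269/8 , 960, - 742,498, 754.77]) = [ - 819  ,-742, - 699, - 502,269/8, 76, 498,  506 , 754.77 , 960 ] 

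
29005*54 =1566270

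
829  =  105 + 724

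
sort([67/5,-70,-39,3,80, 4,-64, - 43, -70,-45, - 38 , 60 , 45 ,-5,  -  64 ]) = [  -  70,-70,-64, - 64, -45,-43, -39,-38,  -  5,  3,4,67/5,45,60,80]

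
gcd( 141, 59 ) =1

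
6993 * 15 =104895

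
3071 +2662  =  5733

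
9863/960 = 9863/960 = 10.27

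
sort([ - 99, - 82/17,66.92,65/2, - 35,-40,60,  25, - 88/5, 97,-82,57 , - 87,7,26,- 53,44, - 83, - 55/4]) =[ - 99, - 87, - 83,-82, - 53, - 40, - 35, - 88/5 , - 55/4, - 82/17, 7, 25, 26, 65/2,44,57, 60,66.92, 97 ]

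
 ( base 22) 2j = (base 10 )63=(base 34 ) 1T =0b111111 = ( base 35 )1S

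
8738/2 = 4369 = 4369.00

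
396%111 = 63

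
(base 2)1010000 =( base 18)48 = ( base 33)2E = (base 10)80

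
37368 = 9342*4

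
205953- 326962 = -121009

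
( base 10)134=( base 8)206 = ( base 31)4a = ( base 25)59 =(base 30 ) 4E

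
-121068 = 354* (-342)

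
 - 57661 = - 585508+527847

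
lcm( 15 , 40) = 120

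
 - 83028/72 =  - 6919/6 = - 1153.17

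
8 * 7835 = 62680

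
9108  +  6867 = 15975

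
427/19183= 427/19183 = 0.02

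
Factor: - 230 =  - 2^1*5^1*23^1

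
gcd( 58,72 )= 2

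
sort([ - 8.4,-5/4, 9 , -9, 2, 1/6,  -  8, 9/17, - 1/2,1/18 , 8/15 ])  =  [ - 9, - 8.4,-8, - 5/4, - 1/2, 1/18,1/6,  9/17,  8/15,2,9 ]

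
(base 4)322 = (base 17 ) 37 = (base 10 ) 58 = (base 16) 3A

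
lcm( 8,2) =8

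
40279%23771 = 16508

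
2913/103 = 2913/103 =28.28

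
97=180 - 83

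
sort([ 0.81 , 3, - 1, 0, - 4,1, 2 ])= [-4, - 1 , 0, 0.81,1, 2, 3]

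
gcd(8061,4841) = 1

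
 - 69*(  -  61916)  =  4272204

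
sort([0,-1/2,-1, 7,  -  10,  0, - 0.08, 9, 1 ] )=[ - 10, - 1, - 1/2, - 0.08 , 0,0,1,7,9 ]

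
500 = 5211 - 4711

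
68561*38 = 2605318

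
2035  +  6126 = 8161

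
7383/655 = 11 + 178/655 = 11.27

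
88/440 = 1/5 = 0.20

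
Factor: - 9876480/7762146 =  - 1646080/1293691  =  - 2^9 * 5^1*7^( - 1)*19^(-1 )*71^( - 1 ) * 137^( - 1)*643^1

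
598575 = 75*7981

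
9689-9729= - 40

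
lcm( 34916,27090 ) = 1571220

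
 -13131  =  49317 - 62448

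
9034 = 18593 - 9559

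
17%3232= 17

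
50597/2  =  25298 + 1/2 = 25298.50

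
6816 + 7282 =14098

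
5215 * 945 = 4928175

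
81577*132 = 10768164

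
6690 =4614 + 2076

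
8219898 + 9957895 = 18177793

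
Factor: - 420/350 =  - 6/5 =- 2^1*3^1 * 5^(-1)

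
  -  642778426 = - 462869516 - 179908910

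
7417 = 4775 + 2642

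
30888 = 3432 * 9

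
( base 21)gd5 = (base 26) AM2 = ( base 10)7334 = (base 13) 3452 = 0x1CA6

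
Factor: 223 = 223^1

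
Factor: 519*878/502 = 227841/251=3^1*173^1*251^( - 1)*439^1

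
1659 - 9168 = -7509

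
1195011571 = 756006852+439004719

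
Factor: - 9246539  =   - 53^1*59^1*2957^1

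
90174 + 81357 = 171531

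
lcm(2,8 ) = 8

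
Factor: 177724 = 2^2*157^1 *283^1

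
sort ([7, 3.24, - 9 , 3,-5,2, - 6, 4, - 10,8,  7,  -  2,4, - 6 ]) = [ - 10 ,  -  9, - 6,-6, - 5,-2, 2,3,3.24,4,4,7, 7, 8]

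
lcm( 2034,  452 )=4068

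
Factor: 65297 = 17^1*23^1*167^1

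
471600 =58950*8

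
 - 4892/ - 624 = 1223/156 = 7.84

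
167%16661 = 167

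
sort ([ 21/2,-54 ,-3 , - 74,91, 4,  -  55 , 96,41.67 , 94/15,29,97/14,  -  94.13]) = [ - 94.13, - 74, - 55, - 54, - 3,4, 94/15,97/14,21/2, 29,41.67,91,96]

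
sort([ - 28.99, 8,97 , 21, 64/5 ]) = [-28.99,8, 64/5, 21, 97]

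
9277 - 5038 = 4239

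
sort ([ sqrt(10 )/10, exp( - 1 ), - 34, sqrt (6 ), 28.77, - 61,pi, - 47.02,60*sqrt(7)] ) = [ - 61, - 47.02  , - 34,sqrt( 10)/10, exp ( - 1 ),sqrt(6 ),pi, 28.77 , 60*sqrt( 7 ) ] 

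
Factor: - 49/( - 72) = 2^( - 3)*3^( - 2)*7^2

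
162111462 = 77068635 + 85042827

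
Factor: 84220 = 2^2*5^1*4211^1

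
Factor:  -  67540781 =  - 7^1*11^1*59^1 * 14867^1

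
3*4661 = 13983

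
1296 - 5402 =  - 4106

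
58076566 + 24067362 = 82143928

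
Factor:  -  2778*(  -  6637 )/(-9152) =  - 9218793/4576 = -  2^( - 5 )*3^1*11^(-1)  *  13^( -1)*463^1 * 6637^1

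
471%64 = 23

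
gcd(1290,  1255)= 5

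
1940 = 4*485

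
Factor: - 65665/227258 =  - 2^ (- 1)*5^1*23^1 * 199^( - 1 ) = - 115/398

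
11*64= 704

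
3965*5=19825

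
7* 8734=61138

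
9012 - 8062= 950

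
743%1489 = 743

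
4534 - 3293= 1241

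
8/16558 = 4/8279 = 0.00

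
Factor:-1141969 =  - 1141969^1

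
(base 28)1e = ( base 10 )42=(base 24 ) 1i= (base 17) 28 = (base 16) 2A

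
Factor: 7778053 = 677^1*11489^1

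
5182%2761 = 2421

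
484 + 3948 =4432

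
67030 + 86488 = 153518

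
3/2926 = 3/2926  =  0.00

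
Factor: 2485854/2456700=2^ (  -  1 )*3^1* 5^( - 2 )*7^1 * 19^( - 1)*109^1*181^1 * 431^( - 1 ) = 414309/409450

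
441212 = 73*6044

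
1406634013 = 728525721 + 678108292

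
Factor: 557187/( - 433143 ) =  -185729/144381  =  - 3^( - 1)*17^(-1)*19^( - 1 )*79^1*149^( - 1)*2351^1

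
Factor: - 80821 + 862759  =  781938 = 2^1*3^2*43441^1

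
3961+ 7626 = 11587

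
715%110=55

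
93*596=55428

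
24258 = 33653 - 9395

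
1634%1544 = 90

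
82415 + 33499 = 115914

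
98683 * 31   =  3059173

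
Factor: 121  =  11^2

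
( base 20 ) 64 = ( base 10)124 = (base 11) 103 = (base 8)174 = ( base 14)8C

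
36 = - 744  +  780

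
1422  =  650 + 772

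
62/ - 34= -31/17 = -1.82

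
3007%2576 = 431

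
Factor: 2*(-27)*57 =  - 2^1*3^4*19^1 = - 3078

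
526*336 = 176736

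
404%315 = 89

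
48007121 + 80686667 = 128693788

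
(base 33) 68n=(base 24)BK5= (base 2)1101010100101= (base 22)e21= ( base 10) 6821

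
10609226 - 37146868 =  - 26537642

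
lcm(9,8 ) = 72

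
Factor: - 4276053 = -3^2*37^1* 12841^1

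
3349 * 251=840599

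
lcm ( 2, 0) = 0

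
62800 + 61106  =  123906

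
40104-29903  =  10201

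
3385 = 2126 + 1259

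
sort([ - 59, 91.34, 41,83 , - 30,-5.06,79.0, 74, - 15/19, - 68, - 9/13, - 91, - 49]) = [  -  91, - 68,  -  59, - 49, - 30, - 5.06, - 15/19,-9/13, 41,74 , 79.0,83,91.34]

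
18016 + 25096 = 43112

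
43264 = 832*52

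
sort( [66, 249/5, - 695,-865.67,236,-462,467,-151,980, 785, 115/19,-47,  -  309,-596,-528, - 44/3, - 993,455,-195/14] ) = [ - 993,-865.67, - 695,  -  596, - 528 ,- 462, - 309,-151, -47,-44/3,  -  195/14,115/19,249/5,66,236,455, 467,785 , 980 ]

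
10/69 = 10/69 = 0.14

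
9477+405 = 9882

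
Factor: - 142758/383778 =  - 77/207 = - 3^( - 2)*7^1*11^1 * 23^( - 1 ) 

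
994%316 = 46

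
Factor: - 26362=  - 2^1*7^2*269^1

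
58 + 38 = 96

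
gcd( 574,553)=7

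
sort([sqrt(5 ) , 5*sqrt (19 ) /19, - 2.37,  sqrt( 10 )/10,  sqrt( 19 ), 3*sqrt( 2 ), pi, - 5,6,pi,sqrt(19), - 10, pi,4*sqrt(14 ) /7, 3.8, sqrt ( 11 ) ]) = [-10, - 5, - 2.37, sqrt( 10 ) /10 , 5 * sqrt ( 19) /19 , 4* sqrt( 14 ) /7,  sqrt (5), pi, pi,pi,sqrt(11 ), 3.8,3 * sqrt(2),  sqrt(19), sqrt( 19 ), 6 ]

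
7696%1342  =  986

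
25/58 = 25/58 = 0.43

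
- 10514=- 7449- 3065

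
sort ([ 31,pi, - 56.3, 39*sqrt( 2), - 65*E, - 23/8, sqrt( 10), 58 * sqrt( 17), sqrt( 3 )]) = [ -65 *E, - 56.3 , - 23/8, sqrt( 3), pi , sqrt (10 ), 31 , 39* sqrt(2 ),  58*sqrt( 17)]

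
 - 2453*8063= - 19778539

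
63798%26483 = 10832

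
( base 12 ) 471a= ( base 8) 17406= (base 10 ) 7942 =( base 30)8OM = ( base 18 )1694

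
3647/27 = 135 + 2/27 = 135.07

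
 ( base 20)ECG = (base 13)2886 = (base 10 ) 5856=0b1011011100000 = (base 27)80O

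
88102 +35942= 124044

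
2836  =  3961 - 1125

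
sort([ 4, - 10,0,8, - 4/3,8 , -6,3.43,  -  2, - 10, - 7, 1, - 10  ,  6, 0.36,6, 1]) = [-10, - 10, - 10, -7,-6,  -  2,  -  4/3,0, 0.36,  1,1, 3.43,4, 6, 6,8,8]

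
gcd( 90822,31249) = 1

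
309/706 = 309/706= 0.44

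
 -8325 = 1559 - 9884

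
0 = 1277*0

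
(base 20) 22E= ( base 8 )1526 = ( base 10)854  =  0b1101010110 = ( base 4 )31112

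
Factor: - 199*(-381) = 75819 =3^1*127^1*199^1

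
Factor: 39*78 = 2^1*3^2*13^2= 3042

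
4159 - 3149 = 1010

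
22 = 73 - 51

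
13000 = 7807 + 5193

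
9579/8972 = 1 + 607/8972  =  1.07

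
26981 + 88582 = 115563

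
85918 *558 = 47942244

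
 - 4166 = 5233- 9399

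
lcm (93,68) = 6324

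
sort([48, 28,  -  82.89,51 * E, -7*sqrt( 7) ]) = [-82.89,-7 * sqrt(7), 28,  48, 51 * E ]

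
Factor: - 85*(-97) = 5^1*17^1*97^1 = 8245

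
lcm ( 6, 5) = 30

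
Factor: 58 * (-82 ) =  - 2^2 * 29^1*41^1 = - 4756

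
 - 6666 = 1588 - 8254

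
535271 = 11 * 48661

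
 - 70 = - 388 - -318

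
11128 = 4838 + 6290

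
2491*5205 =12965655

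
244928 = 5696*43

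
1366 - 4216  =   - 2850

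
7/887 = 7/887 = 0.01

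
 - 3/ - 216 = 1/72 = 0.01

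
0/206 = 0 =0.00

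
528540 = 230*2298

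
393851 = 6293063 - 5899212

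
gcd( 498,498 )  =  498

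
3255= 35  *93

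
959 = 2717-1758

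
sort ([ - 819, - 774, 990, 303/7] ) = [ - 819,-774, 303/7,990]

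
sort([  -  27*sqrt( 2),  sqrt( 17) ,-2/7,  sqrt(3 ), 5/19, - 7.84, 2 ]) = [ - 27*sqrt(2), - 7.84, - 2/7,5/19, sqrt( 3), 2,sqrt(17) ]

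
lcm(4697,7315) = 446215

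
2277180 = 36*63255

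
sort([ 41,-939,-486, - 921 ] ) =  [ - 939, - 921, - 486,41]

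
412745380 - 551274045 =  - 138528665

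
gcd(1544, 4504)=8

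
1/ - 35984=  - 1/35984 = - 0.00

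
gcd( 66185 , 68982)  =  1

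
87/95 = 87/95 = 0.92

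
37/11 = 3 + 4/11 = 3.36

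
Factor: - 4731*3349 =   -  15844119=-3^1*17^1*19^1*83^1*197^1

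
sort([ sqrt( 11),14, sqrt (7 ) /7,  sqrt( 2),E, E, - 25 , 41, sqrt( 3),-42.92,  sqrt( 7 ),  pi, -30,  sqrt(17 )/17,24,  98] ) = [ - 42.92, - 30,-25,sqrt(17 )/17,sqrt( 7) /7,sqrt( 2 ),  sqrt( 3),sqrt ( 7), E, E,  pi,sqrt (11),14,24,41,98 ]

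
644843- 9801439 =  - 9156596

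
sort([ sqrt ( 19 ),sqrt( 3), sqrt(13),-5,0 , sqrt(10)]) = [  -  5, 0, sqrt( 3), sqrt( 10 ),sqrt( 13),sqrt (19)] 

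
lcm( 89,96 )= 8544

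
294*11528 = 3389232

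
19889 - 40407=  - 20518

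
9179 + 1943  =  11122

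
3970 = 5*794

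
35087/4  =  35087/4 = 8771.75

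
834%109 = 71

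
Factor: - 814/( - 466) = 11^1*37^1*233^(- 1 ) = 407/233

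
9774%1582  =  282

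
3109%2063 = 1046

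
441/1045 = 441/1045 = 0.42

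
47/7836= 47/7836 = 0.01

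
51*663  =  33813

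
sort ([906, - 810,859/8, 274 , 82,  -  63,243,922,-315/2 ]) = [ - 810,-315/2 , - 63,82 , 859/8,243,274, 906,922]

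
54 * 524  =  28296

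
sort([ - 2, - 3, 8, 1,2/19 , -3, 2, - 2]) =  [ - 3, - 3, - 2, - 2 , 2/19,  1,  2,  8 ] 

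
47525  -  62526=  - 15001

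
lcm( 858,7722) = 7722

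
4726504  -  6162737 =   -  1436233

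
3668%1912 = 1756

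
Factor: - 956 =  - 2^2*239^1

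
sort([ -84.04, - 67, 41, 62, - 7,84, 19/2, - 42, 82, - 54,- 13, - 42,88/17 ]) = [ - 84.04,-67,-54,  -  42, - 42,- 13,-7, 88/17, 19/2, 41, 62, 82, 84]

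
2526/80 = 1263/40 =31.57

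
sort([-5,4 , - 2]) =[ - 5, - 2,4] 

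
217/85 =2 + 47/85 = 2.55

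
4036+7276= 11312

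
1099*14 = 15386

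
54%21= 12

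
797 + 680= 1477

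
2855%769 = 548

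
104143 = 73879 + 30264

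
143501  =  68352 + 75149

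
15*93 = 1395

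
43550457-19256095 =24294362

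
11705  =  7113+4592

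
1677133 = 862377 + 814756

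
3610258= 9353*386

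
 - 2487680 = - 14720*169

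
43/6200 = 43/6200  =  0.01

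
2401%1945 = 456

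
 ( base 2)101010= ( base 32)1A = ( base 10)42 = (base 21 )20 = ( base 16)2A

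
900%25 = 0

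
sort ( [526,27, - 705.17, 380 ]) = [  -  705.17, 27, 380,526] 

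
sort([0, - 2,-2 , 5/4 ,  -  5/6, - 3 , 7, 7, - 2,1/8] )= [ - 3 , - 2, - 2 , - 2 , - 5/6, 0, 1/8, 5/4,7,7]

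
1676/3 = 558 + 2/3 = 558.67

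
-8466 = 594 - 9060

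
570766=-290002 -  - 860768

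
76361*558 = 42609438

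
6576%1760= 1296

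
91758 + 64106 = 155864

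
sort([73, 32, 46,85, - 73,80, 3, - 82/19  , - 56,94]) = [ - 73,- 56,-82/19, 3,32, 46 , 73, 80, 85, 94]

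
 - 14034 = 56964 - 70998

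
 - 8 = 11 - 19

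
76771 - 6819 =69952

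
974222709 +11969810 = 986192519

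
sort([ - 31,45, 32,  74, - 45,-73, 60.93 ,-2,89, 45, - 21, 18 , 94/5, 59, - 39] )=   [-73,- 45, - 39 , - 31, - 21,  -  2, 18, 94/5, 32,45,45,59  ,  60.93, 74, 89 ] 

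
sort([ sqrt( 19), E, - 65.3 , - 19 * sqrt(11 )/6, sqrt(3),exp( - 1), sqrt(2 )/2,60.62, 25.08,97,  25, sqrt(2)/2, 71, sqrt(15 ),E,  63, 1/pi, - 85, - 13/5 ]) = [ - 85 , - 65.3, - 19*sqrt (11 )/6, - 13/5,  1/pi,exp( - 1),sqrt(2 )/2, sqrt(2)/2,  sqrt( 3 ),E , E, sqrt(15 ), sqrt(19 ) , 25 , 25.08,60.62,  63,  71, 97] 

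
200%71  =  58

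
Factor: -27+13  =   - 14  =  -2^1*7^1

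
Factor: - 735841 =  - 563^1  *  1307^1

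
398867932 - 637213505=- 238345573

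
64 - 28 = 36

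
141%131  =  10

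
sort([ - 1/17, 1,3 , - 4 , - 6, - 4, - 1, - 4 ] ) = [ - 6, - 4, - 4,- 4, - 1, - 1/17, 1,  3 ] 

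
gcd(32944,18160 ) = 16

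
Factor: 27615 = 3^1*5^1*7^1*263^1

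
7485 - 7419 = 66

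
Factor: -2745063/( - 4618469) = 3^3*19^1*23^( -1 )*157^ (-1)*1279^( -1)*5351^1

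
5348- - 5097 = 10445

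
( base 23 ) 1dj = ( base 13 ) 502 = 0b1101001111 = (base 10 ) 847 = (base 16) 34F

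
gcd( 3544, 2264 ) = 8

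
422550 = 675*626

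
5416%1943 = 1530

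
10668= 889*12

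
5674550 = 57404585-51730035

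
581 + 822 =1403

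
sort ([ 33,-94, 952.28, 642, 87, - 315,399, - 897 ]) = [-897 , -315, - 94,33, 87, 399,642, 952.28]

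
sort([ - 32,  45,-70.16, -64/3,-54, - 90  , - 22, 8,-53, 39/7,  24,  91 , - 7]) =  [-90, - 70.16,-54,-53  ,  -  32 ,-22 ,  -  64/3, - 7 , 39/7,8, 24,45, 91]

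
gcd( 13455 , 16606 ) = 23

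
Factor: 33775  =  5^2 * 7^1*193^1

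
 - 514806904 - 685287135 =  - 1200094039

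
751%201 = 148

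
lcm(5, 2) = 10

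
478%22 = 16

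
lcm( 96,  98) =4704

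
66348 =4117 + 62231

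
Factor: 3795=3^1*5^1 *11^1 *23^1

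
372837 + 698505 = 1071342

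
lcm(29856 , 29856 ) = 29856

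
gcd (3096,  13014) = 18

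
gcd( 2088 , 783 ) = 261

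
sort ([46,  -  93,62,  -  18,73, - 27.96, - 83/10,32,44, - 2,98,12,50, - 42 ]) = [ - 93, - 42,-27.96,-18,- 83/10,-2, 12,32,44, 46, 50,62,73, 98]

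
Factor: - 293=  - 293^1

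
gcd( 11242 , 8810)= 2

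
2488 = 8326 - 5838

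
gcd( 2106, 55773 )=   9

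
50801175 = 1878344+48922831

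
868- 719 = 149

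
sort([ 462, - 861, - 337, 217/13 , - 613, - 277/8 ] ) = [  -  861, - 613, - 337,-277/8,217/13,462]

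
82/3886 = 41/1943 = 0.02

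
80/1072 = 5/67 =0.07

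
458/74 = 229/37=6.19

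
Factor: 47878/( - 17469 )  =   - 2^1*3^( -3) * 37^1 = - 74/27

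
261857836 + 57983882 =319841718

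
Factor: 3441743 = 23^1 *151^1*991^1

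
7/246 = 7/246 = 0.03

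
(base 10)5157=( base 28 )6G5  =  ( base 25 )867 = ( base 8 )12045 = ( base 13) 2469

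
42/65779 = 6/9397 = 0.00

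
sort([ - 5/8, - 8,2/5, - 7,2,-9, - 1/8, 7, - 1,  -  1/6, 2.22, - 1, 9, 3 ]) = [-9 ,  -  8,-7,  -  1, - 1,  -  5/8, - 1/6,-1/8 , 2/5,2,  2.22, 3, 7, 9]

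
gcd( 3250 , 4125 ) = 125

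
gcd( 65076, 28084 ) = 68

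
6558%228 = 174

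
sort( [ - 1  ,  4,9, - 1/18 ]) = [ - 1, - 1/18, 4, 9]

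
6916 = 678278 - 671362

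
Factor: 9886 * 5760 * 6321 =359938978560  =  2^8 * 3^3*5^1 * 7^2 * 43^1*4943^1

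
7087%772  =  139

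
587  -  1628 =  - 1041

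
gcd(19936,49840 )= 9968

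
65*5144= 334360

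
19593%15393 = 4200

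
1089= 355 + 734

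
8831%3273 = 2285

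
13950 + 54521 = 68471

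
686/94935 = 686/94935 = 0.01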